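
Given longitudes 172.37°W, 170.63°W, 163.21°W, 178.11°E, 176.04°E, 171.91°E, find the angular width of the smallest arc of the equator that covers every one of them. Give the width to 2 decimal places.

24.88°

Sort the longitudes: -172.37°, -170.63°, -163.21°, +171.91°, +176.04°, +178.11°.
Eastward gaps between consecutive values (wrapping around): 1.74°, 7.42°, 335.12°, 4.13°, 2.07°, 9.52°.
Largest gap = 335.12° ⇒ minimal covering band is its complement: 360° − 335.12° = 24.88°.
Band runs from +171.91° eastward to -163.21°, crossing the antimeridian.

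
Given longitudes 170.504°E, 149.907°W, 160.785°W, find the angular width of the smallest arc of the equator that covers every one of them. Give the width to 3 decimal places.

39.589°

Sort the longitudes: -160.785°, -149.907°, +170.504°.
Eastward gaps between consecutive values (wrapping around): 10.878°, 320.411°, 28.711°.
Largest gap = 320.411° ⇒ minimal covering band is its complement: 360° − 320.411° = 39.589°.
Band runs from +170.504° eastward to -149.907°, crossing the antimeridian.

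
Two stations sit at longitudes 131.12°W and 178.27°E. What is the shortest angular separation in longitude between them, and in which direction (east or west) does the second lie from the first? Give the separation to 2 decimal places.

Raw difference: 178.27 − -131.12 = 309.39°.
Normalise into (−180°, 180°]: 309.39° − 360° = -50.61°.
Negative ⇒ the second point lies to the west; separation 50.61°.

50.61° west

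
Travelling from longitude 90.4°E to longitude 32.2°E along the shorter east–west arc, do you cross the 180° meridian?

No

Signed shortest Δλ = ((32.2 − 90.4 + 180) mod 360) − 180 = -58.2°.
Going west by 58.2° from +90.4° reaches +32.2° without touching 180°.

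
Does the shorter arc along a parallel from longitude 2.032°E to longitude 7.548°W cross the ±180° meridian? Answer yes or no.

No

Signed shortest Δλ = ((-7.548 − 2.032 + 180) mod 360) − 180 = -9.58°.
Going west by 9.58° from +2.032° reaches -7.548° without touching 180°.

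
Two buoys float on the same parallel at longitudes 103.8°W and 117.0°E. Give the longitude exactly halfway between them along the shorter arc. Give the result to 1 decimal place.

Signed shortest Δλ from -103.8° to +117.0° is -139.2°.
Midpoint longitude = -103.8° + (-139.2°)/2 = -103.8° − 69.6° = -173.4°.
(The naïve average (-103.8 + +117.0)/2 = 6.6° is on the wrong side of the globe.)

173.4°W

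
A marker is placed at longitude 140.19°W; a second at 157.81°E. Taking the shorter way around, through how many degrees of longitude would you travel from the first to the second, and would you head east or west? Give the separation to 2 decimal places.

62.00° west

Raw difference: 157.81 − -140.19 = 298.0°.
Normalise into (−180°, 180°]: 298.0° − 360° = -62.0°.
Negative ⇒ the second point lies to the west; separation 62.00°.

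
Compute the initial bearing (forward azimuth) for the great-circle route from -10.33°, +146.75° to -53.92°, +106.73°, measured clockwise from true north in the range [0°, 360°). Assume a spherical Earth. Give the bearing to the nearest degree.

Δλ = 106.73 − 146.75 = -40.02°.
θ = atan2( sin Δλ · cos φ₂ , cos φ₁ · sin φ₂ − sin φ₁ · cos φ₂ · cos Δλ )
  = atan2(-0.37870, -0.71422) = -152.066° → normalised to [0°, 360°): 207.934°.

208°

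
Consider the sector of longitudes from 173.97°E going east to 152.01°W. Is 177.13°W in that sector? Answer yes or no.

Yes

Band width going east from +173.97° to -152.01°: ((-152.01 − 173.97) mod 360) = 34.02°.
Offset of -177.13° east of the west edge: ((-177.13 − 173.97) mod 360) = 8.90°.
8.90° ≤ 34.02° ⇒ inside.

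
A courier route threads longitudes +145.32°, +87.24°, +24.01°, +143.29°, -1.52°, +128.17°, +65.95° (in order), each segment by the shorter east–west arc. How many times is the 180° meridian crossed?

0

Leg 1: +145.32° → +87.24°, shortest Δλ = -58.08° (west) — does not cross 180°.
Leg 2: +87.24° → +24.01°, shortest Δλ = -63.23° (west) — does not cross 180°.
Leg 3: +24.01° → +143.29°, shortest Δλ = 119.28° (east) — does not cross 180°.
Leg 4: +143.29° → -1.52°, shortest Δλ = -144.81° (west) — does not cross 180°.
Leg 5: -1.52° → +128.17°, shortest Δλ = 129.69° (east) — does not cross 180°.
Leg 6: +128.17° → +65.95°, shortest Δλ = -62.22° (west) — does not cross 180°.
Total crossings: 0.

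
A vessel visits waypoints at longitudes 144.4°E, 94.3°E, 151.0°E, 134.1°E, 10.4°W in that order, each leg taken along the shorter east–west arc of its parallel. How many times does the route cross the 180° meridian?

0

Leg 1: +144.4° → +94.3°, shortest Δλ = -50.1° (west) — does not cross 180°.
Leg 2: +94.3° → +151.0°, shortest Δλ = 56.7° (east) — does not cross 180°.
Leg 3: +151.0° → +134.1°, shortest Δλ = -16.9° (west) — does not cross 180°.
Leg 4: +134.1° → -10.4°, shortest Δλ = -144.5° (west) — does not cross 180°.
Total crossings: 0.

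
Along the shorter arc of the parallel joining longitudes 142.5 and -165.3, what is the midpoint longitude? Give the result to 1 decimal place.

+168.6°

Signed shortest Δλ from +142.5° to -165.3° is +52.2°.
Midpoint longitude = +142.5° + (+52.2°)/2 = +142.5° + 26.1° = +168.6°.
(The naïve average (+142.5 + -165.3)/2 = -11.4° is on the wrong side of the globe.)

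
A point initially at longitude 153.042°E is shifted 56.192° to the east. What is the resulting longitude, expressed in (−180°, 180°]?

Start at +153.042°; shift +56.192° → +209.234°.
+209.234° lies outside (−180°, 180°]; subtract 360° → -150.766°.

150.766°W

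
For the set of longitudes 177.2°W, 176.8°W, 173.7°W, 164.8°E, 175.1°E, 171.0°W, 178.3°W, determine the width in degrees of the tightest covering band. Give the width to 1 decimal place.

24.2°

Sort the longitudes: -178.3°, -177.2°, -176.8°, -173.7°, -171.0°, +164.8°, +175.1°.
Eastward gaps between consecutive values (wrapping around): 1.1°, 0.4°, 3.1°, 2.7°, 335.8°, 10.3°, 6.6°.
Largest gap = 335.8° ⇒ minimal covering band is its complement: 360° − 335.8° = 24.2°.
Band runs from +164.8° eastward to -171.0°, crossing the antimeridian.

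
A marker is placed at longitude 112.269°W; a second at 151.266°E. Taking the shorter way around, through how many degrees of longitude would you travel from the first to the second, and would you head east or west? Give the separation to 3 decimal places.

96.465° west

Raw difference: 151.266 − -112.269 = 263.535°.
Normalise into (−180°, 180°]: 263.535° − 360° = -96.465°.
Negative ⇒ the second point lies to the west; separation 96.465°.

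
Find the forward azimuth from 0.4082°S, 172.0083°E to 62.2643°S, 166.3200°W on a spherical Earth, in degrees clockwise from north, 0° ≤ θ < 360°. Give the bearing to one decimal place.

Δλ = -166.3200 − 172.0083 = -338.3283°; wrapped into (−180°, 180°]: 21.6717°.
θ = atan2( sin Δλ · cos φ₂ , cos φ₁ · sin φ₂ − sin φ₁ · cos φ₂ · cos Δλ )
  = atan2(0.17186, -0.88200) = 168.974° → normalised to [0°, 360°): 168.974°.

169.0°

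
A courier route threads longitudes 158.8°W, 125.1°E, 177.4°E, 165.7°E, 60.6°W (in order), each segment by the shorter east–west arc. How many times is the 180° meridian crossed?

2

Leg 1: -158.8° → +125.1°, shortest Δλ = -76.1° (west) — crosses 180°.
Leg 2: +125.1° → +177.4°, shortest Δλ = 52.3° (east) — does not cross 180°.
Leg 3: +177.4° → +165.7°, shortest Δλ = -11.7° (west) — does not cross 180°.
Leg 4: +165.7° → -60.6°, shortest Δλ = 133.7° (east) — crosses 180°.
Total crossings: 2.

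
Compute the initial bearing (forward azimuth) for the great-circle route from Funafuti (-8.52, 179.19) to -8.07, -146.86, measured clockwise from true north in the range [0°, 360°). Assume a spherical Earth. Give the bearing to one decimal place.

Δλ = -146.86 − 179.19 = -326.05°; wrapped into (−180°, 180°]: 33.95°.
θ = atan2( sin Δλ · cos φ₂ , cos φ₁ · sin φ₂ − sin φ₁ · cos φ₂ · cos Δλ )
  = atan2(0.55294, -0.01715) = 91.777° → normalised to [0°, 360°): 91.777°.

91.8°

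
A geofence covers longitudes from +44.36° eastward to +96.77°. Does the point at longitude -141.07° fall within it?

Band width going east from +44.36° to +96.77°: ((96.77 − 44.36) mod 360) = 52.41°.
Offset of -141.07° east of the west edge: ((-141.07 − 44.36) mod 360) = 174.57°.
174.57° > 52.41° ⇒ outside.

No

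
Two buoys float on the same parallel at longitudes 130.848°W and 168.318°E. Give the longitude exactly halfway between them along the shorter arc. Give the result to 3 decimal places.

Signed shortest Δλ from -130.848° to +168.318° is -60.834°.
Midpoint longitude = -130.848° + (-60.834°)/2 = -130.848° − 30.417° = -161.265°.
(The naïve average (-130.848 + +168.318)/2 = 18.735° is on the wrong side of the globe.)

161.265°W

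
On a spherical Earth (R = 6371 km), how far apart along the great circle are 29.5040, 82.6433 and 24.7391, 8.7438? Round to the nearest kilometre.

7209 km

Δλ = 8.7438 − 82.6433 = -73.8995°.
Δφ = 24.7391 − 29.5040 = -4.7649°.
a = sin²(Δφ/2) + cos φ₁ · cos φ₂ · sin²(Δλ/2) = 0.287346.
c = 2·atan2(√a, √(1−a)) = 1.13150 rad → d = 6371·c ≈ 7208.76 km.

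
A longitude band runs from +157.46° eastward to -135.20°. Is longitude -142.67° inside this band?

Band width going east from +157.46° to -135.20°: ((-135.20 − 157.46) mod 360) = 67.34°.
Offset of -142.67° east of the west edge: ((-142.67 − 157.46) mod 360) = 59.87°.
59.87° ≤ 67.34° ⇒ inside.

Yes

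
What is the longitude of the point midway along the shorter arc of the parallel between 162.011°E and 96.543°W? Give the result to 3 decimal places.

147.266°W

Signed shortest Δλ from +162.011° to -96.543° is +101.446°.
Midpoint longitude = +162.011° + (+101.446°)/2 = +162.011° + 50.723° = +212.734°.
Normalise into (−180°, 180°]: -147.266°.
(The naïve average (+162.011 + -96.543)/2 = 32.734° is on the wrong side of the globe.)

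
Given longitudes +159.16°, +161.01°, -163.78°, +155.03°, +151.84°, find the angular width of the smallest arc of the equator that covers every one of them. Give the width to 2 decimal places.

Sort the longitudes: -163.78°, +151.84°, +155.03°, +159.16°, +161.01°.
Eastward gaps between consecutive values (wrapping around): 315.62°, 3.19°, 4.13°, 1.85°, 35.21°.
Largest gap = 315.62° ⇒ minimal covering band is its complement: 360° − 315.62° = 44.38°.
Band runs from +151.84° eastward to -163.78°, crossing the antimeridian.

44.38°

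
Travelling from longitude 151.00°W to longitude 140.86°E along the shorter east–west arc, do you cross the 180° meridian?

Naïve |140.86 − -151.00| = 291.86° > 180°, so the shorter arc goes the other way round — across 180°.
Signed shortest Δλ = ((140.86 − -151.00 + 180) mod 360) − 180 = -68.14°.
Going west by 68.14° from -151.00° passes through 180° before reaching +140.86°.

Yes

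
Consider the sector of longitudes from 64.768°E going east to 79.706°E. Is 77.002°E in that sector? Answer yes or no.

Yes

Band width going east from +64.768° to +79.706°: ((79.706 − 64.768) mod 360) = 14.938°.
Offset of +77.002° east of the west edge: ((77.002 − 64.768) mod 360) = 12.234°.
12.234° ≤ 14.938° ⇒ inside.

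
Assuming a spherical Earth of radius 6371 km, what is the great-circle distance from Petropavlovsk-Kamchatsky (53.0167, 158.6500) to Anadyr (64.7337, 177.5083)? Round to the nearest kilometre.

Δλ = 177.5083 − 158.6500 = 18.8583°.
Δφ = 64.7337 − 53.0167 = 11.7170°.
a = sin²(Δφ/2) + cos φ₁ · cos φ₂ · sin²(Δλ/2) = 0.017310.
c = 2·atan2(√a, √(1−a)) = 0.26390 rad → d = 6371·c ≈ 1681.32 km.

1681 km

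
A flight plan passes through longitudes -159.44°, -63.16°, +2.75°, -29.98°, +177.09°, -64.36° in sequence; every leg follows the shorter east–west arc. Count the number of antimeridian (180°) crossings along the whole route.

2

Leg 1: -159.44° → -63.16°, shortest Δλ = 96.28° (east) — does not cross 180°.
Leg 2: -63.16° → +2.75°, shortest Δλ = 65.91° (east) — does not cross 180°.
Leg 3: +2.75° → -29.98°, shortest Δλ = -32.73° (west) — does not cross 180°.
Leg 4: -29.98° → +177.09°, shortest Δλ = -152.93° (west) — crosses 180°.
Leg 5: +177.09° → -64.36°, shortest Δλ = 118.55° (east) — crosses 180°.
Total crossings: 2.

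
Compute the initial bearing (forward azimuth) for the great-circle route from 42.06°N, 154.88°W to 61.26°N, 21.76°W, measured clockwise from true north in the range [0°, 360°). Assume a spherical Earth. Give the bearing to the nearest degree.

22°

Δλ = -21.76 − -154.88 = 133.12°.
θ = atan2( sin Δλ · cos φ₂ , cos φ₁ · sin φ₂ − sin φ₁ · cos φ₂ · cos Δλ )
  = atan2(0.35097, 0.87116) = 21.944° → normalised to [0°, 360°): 21.944°.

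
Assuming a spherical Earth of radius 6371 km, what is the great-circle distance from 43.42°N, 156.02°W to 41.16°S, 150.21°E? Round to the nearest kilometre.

Δλ = 150.21 − -156.02 = 306.23°; wrapped into (−180°, 180°]: -53.77°.
Δφ = -41.16 − 43.42 = -84.58°.
a = sin²(Δφ/2) + cos φ₁ · cos φ₂ · sin²(Δλ/2) = 0.564593.
c = 2·atan2(√a, √(1−a)) = 1.70034 rad → d = 6371·c ≈ 10832.89 km.

10833 km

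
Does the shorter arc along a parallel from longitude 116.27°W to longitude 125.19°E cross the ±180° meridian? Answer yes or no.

Yes

Naïve |125.19 − -116.27| = 241.46° > 180°, so the shorter arc goes the other way round — across 180°.
Signed shortest Δλ = ((125.19 − -116.27 + 180) mod 360) − 180 = -118.54°.
Going west by 118.54° from -116.27° passes through 180° before reaching +125.19°.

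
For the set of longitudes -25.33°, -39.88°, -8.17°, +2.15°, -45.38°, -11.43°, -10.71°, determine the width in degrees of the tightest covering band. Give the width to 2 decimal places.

47.53°

Sort the longitudes: -45.38°, -39.88°, -25.33°, -11.43°, -10.71°, -8.17°, +2.15°.
Eastward gaps between consecutive values (wrapping around): 5.50°, 14.55°, 13.90°, 0.72°, 2.54°, 10.32°, 312.47°.
Largest gap = 312.47° ⇒ minimal covering band is its complement: 360° − 312.47° = 47.53°.
Band runs from -45.38° eastward to +2.15°.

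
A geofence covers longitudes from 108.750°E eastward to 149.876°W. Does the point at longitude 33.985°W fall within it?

Band width going east from +108.750° to -149.876°: ((-149.876 − 108.750) mod 360) = 101.374°.
Offset of -33.985° east of the west edge: ((-33.985 − 108.750) mod 360) = 217.265°.
217.265° > 101.374° ⇒ outside.

No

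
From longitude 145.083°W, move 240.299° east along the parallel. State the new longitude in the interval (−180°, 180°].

95.216°E

Start at -145.083°; shift +240.299° → +95.216°.
+95.216° already lies in (−180°, 180°].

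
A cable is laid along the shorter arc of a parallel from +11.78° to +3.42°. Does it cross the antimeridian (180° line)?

Signed shortest Δλ = ((3.42 − 11.78 + 180) mod 360) − 180 = -8.36°.
Going west by 8.36° from +11.78° reaches +3.42° without touching 180°.

No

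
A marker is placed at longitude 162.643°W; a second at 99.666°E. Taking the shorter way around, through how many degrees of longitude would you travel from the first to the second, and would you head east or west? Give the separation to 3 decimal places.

97.691° west

Raw difference: 99.666 − -162.643 = 262.309°.
Normalise into (−180°, 180°]: 262.309° − 360° = -97.691°.
Negative ⇒ the second point lies to the west; separation 97.691°.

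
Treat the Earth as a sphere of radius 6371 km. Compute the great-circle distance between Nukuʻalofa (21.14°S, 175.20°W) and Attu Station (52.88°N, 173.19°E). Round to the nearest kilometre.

Δλ = 173.19 − -175.20 = 348.39°; wrapped into (−180°, 180°]: -11.61°.
Δφ = 52.88 − -21.14 = 74.02°.
a = sin²(Δφ/2) + cos φ₁ · cos φ₂ · sin²(Δλ/2) = 0.368107.
c = 2·atan2(√a, √(1−a)) = 1.30385 rad → d = 6371·c ≈ 8306.84 km.

8307 km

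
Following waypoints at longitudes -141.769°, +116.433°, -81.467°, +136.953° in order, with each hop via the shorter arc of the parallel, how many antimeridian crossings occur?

3

Leg 1: -141.769° → +116.433°, shortest Δλ = -101.798° (west) — crosses 180°.
Leg 2: +116.433° → -81.467°, shortest Δλ = 162.1° (east) — crosses 180°.
Leg 3: -81.467° → +136.953°, shortest Δλ = -141.58° (west) — crosses 180°.
Total crossings: 3.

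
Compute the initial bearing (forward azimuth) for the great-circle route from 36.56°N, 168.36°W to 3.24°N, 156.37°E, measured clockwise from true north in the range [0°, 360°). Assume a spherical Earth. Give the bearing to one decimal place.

Δλ = 156.37 − -168.36 = 324.73°; wrapped into (−180°, 180°]: -35.27°.
θ = atan2( sin Δλ · cos φ₂ , cos φ₁ · sin φ₂ − sin φ₁ · cos φ₂ · cos Δλ )
  = atan2(-0.57651, -0.44015) = -127.361° → normalised to [0°, 360°): 232.639°.

232.6°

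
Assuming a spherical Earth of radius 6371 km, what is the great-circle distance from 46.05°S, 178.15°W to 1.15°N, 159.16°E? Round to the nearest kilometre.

Δλ = 159.16 − -178.15 = 337.31°; wrapped into (−180°, 180°]: -22.69°.
Δφ = 1.15 − -46.05 = 47.20°.
a = sin²(Δφ/2) + cos φ₁ · cos φ₂ · sin²(Δλ/2) = 0.187131.
c = 2·atan2(√a, √(1−a)) = 0.89472 rad → d = 6371·c ≈ 5700.26 km.

5700 km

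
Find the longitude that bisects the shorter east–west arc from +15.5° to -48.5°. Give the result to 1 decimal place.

Signed shortest Δλ from +15.5° to -48.5° is -64.0°.
Midpoint longitude = +15.5° + (-64.0°)/2 = +15.5° − 32.0° = -16.5°.

-16.5°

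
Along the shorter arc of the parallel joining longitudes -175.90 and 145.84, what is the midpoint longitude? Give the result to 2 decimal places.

Signed shortest Δλ from -175.90° to +145.84° is -38.26°.
Midpoint longitude = -175.90° + (-38.26°)/2 = -175.90° − 19.13° = -195.03°.
Normalise into (−180°, 180°]: +164.97°.
(The naïve average (-175.90 + +145.84)/2 = -15.03° is on the wrong side of the globe.)

+164.97°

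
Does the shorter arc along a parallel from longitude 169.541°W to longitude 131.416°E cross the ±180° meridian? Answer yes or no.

Yes

Naïve |131.416 − -169.541| = 300.957° > 180°, so the shorter arc goes the other way round — across 180°.
Signed shortest Δλ = ((131.416 − -169.541 + 180) mod 360) − 180 = -59.043°.
Going west by 59.043° from -169.541° passes through 180° before reaching +131.416°.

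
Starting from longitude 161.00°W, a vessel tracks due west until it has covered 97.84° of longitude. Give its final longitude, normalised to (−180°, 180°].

101.16°E

Start at -161.00°; shift −97.84° → -258.84°.
-258.84° lies outside (−180°, 180°]; add 360° → +101.16°.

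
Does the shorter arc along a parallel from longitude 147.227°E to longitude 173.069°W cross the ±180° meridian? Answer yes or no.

Naïve |-173.069 − 147.227| = 320.296° > 180°, so the shorter arc goes the other way round — across 180°.
Signed shortest Δλ = ((-173.069 − 147.227 + 180) mod 360) − 180 = 39.704°.
Going east by 39.704° from +147.227° passes through 180° before reaching -173.069°.

Yes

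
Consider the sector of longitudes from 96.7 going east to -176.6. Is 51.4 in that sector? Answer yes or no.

Band width going east from +96.7° to -176.6°: ((-176.6 − 96.7) mod 360) = 86.7°.
Offset of +51.4° east of the west edge: ((51.4 − 96.7) mod 360) = 314.7°.
314.7° > 86.7° ⇒ outside.

No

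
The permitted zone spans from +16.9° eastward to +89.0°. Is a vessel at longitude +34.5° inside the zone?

Yes

Band width going east from +16.9° to +89.0°: ((89.0 − 16.9) mod 360) = 72.1°.
Offset of +34.5° east of the west edge: ((34.5 − 16.9) mod 360) = 17.6°.
17.6° ≤ 72.1° ⇒ inside.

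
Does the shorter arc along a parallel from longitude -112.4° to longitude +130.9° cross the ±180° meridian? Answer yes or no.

Yes

Naïve |130.9 − -112.4| = 243.3° > 180°, so the shorter arc goes the other way round — across 180°.
Signed shortest Δλ = ((130.9 − -112.4 + 180) mod 360) − 180 = -116.7°.
Going west by 116.7° from -112.4° passes through 180° before reaching +130.9°.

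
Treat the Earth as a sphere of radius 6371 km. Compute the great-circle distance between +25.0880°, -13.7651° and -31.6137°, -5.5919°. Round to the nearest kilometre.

6364 km

Δλ = -5.5919 − -13.7651 = 8.1732°.
Δφ = -31.6137 − 25.0880 = -56.7017°.
a = sin²(Δφ/2) + cos φ₁ · cos φ₂ · sin²(Δλ/2) = 0.229418.
c = 2·atan2(√a, √(1−a)) = 0.99898 rad → d = 6371·c ≈ 6364.47 km.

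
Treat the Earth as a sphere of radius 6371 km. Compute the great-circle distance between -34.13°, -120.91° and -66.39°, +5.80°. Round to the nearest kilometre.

7960 km

Δλ = 5.80 − -120.91 = 126.71°.
Δφ = -66.39 − -34.13 = -32.26°.
a = sin²(Δφ/2) + cos φ₁ · cos φ₂ · sin²(Δλ/2) = 0.342035.
c = 2·atan2(√a, √(1−a)) = 1.24936 rad → d = 6371·c ≈ 7959.66 km.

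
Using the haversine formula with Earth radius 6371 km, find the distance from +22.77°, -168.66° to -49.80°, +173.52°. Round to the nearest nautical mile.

4460 nmi

Δλ = 173.52 − -168.66 = 342.18°; wrapped into (−180°, 180°]: -17.82°.
Δφ = -49.80 − 22.77 = -72.57°.
a = sin²(Δφ/2) + cos φ₁ · cos φ₂ · sin²(Δλ/2) = 0.364507.
c = 2·atan2(√a, √(1−a)) = 1.29638 rad → d = 6371·c ≈ 8259.23 km ≈ 4459.63 nmi.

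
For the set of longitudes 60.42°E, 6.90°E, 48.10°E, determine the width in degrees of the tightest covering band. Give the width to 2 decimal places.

53.52°

Sort the longitudes: +6.90°, +48.10°, +60.42°.
Eastward gaps between consecutive values (wrapping around): 41.20°, 12.32°, 306.48°.
Largest gap = 306.48° ⇒ minimal covering band is its complement: 360° − 306.48° = 53.52°.
Band runs from +6.90° eastward to +60.42°.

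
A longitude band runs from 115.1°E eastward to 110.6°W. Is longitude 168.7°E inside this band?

Yes

Band width going east from +115.1° to -110.6°: ((-110.6 − 115.1) mod 360) = 134.3°.
Offset of +168.7° east of the west edge: ((168.7 − 115.1) mod 360) = 53.6°.
53.6° ≤ 134.3° ⇒ inside.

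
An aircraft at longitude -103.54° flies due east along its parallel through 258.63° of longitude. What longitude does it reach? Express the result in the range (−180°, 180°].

+155.09°

Start at -103.54°; shift +258.63° → +155.09°.
+155.09° already lies in (−180°, 180°].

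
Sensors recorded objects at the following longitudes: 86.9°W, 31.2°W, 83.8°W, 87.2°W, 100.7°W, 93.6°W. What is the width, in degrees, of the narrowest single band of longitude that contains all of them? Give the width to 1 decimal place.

Sort the longitudes: -100.7°, -93.6°, -87.2°, -86.9°, -83.8°, -31.2°.
Eastward gaps between consecutive values (wrapping around): 7.1°, 6.4°, 0.3°, 3.1°, 52.6°, 290.5°.
Largest gap = 290.5° ⇒ minimal covering band is its complement: 360° − 290.5° = 69.5°.
Band runs from -100.7° eastward to -31.2°.

69.5°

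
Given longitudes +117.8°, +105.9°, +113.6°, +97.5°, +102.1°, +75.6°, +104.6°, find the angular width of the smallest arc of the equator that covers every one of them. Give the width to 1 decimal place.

Sort the longitudes: +75.6°, +97.5°, +102.1°, +104.6°, +105.9°, +113.6°, +117.8°.
Eastward gaps between consecutive values (wrapping around): 21.9°, 4.6°, 2.5°, 1.3°, 7.7°, 4.2°, 317.8°.
Largest gap = 317.8° ⇒ minimal covering band is its complement: 360° − 317.8° = 42.2°.
Band runs from +75.6° eastward to +117.8°.

42.2°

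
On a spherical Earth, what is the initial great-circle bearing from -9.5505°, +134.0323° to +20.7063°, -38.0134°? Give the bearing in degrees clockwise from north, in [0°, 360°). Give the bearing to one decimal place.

326.4°

Δλ = -38.0134 − 134.0323 = -172.0457°.
θ = atan2( sin Δλ · cos φ₂ , cos φ₁ · sin φ₂ − sin φ₁ · cos φ₂ · cos Δλ )
  = atan2(-0.12944, 0.19497) = -33.581° → normalised to [0°, 360°): 326.419°.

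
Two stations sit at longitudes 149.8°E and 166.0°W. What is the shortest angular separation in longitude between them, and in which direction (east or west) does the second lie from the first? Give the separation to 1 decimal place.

44.2° east

Raw difference: -166.0 − 149.8 = -315.8°.
Normalise into (−180°, 180°]: -315.8° + 360° = 44.2°.
Positive ⇒ the second point lies to the east; separation 44.2°.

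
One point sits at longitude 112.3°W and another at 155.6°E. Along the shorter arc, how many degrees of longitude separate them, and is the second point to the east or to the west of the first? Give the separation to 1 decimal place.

92.1° west

Raw difference: 155.6 − -112.3 = 267.9°.
Normalise into (−180°, 180°]: 267.9° − 360° = -92.1°.
Negative ⇒ the second point lies to the west; separation 92.1°.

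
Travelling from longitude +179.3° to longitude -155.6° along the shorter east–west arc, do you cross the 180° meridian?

Yes

Naïve |-155.6 − 179.3| = 334.9° > 180°, so the shorter arc goes the other way round — across 180°.
Signed shortest Δλ = ((-155.6 − 179.3 + 180) mod 360) − 180 = 25.1°.
Going east by 25.1° from +179.3° passes through 180° before reaching -155.6°.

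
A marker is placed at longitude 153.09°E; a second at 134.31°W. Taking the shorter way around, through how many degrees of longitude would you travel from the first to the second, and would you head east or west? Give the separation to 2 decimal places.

72.60° east

Raw difference: -134.31 − 153.09 = -287.4°.
Normalise into (−180°, 180°]: -287.4° + 360° = 72.6°.
Positive ⇒ the second point lies to the east; separation 72.60°.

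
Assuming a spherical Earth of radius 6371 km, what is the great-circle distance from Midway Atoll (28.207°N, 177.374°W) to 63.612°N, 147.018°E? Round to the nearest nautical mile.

2528 nmi

Δλ = 147.018 − -177.374 = 324.392°; wrapped into (−180°, 180°]: -35.608°.
Δφ = 63.612 − 28.207 = 35.405°.
a = sin²(Δφ/2) + cos φ₁ · cos φ₂ · sin²(Δλ/2) = 0.129078.
c = 2·atan2(√a, √(1−a)) = 0.73498 rad → d = 6371·c ≈ 4682.57 km ≈ 2528.38 nmi.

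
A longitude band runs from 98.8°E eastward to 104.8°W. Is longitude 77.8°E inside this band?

Band width going east from +98.8° to -104.8°: ((-104.8 − 98.8) mod 360) = 156.4°.
Offset of +77.8° east of the west edge: ((77.8 − 98.8) mod 360) = 339.0°.
339.0° > 156.4° ⇒ outside.

No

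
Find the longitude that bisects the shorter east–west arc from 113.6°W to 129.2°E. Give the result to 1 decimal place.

172.2°W

Signed shortest Δλ from -113.6° to +129.2° is -117.2°.
Midpoint longitude = -113.6° + (-117.2°)/2 = -113.6° − 58.6° = -172.2°.
(The naïve average (-113.6 + +129.2)/2 = 7.8° is on the wrong side of the globe.)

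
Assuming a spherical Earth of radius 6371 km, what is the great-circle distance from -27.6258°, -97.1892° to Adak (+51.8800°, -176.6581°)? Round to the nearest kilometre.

11715 km

Δλ = -176.6581 − -97.1892 = -79.4689°.
Δφ = 51.8800 − -27.6258 = 79.5058°.
a = sin²(Δφ/2) + cos φ₁ · cos φ₂ · sin²(Δλ/2) = 0.632418.
c = 2·atan2(√a, √(1−a)) = 1.83883 rad → d = 6371·c ≈ 11715.18 km.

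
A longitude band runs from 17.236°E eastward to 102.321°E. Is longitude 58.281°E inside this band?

Band width going east from +17.236° to +102.321°: ((102.321 − 17.236) mod 360) = 85.085°.
Offset of +58.281° east of the west edge: ((58.281 − 17.236) mod 360) = 41.045°.
41.045° ≤ 85.085° ⇒ inside.

Yes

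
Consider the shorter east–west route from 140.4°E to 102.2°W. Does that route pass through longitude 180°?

Yes

Naïve |-102.2 − 140.4| = 242.6° > 180°, so the shorter arc goes the other way round — across 180°.
Signed shortest Δλ = ((-102.2 − 140.4 + 180) mod 360) − 180 = 117.4°.
Going east by 117.4° from +140.4° passes through 180° before reaching -102.2°.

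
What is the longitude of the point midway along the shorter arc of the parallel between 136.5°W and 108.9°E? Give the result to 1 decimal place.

166.2°E

Signed shortest Δλ from -136.5° to +108.9° is -114.6°.
Midpoint longitude = -136.5° + (-114.6°)/2 = -136.5° − 57.3° = -193.8°.
Normalise into (−180°, 180°]: +166.2°.
(The naïve average (-136.5 + +108.9)/2 = -13.8° is on the wrong side of the globe.)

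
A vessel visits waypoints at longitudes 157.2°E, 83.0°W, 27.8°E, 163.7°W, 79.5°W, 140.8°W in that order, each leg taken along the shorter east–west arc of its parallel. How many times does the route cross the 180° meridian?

Leg 1: +157.2° → -83.0°, shortest Δλ = 119.8° (east) — crosses 180°.
Leg 2: -83.0° → +27.8°, shortest Δλ = 110.8° (east) — does not cross 180°.
Leg 3: +27.8° → -163.7°, shortest Δλ = 168.5° (east) — crosses 180°.
Leg 4: -163.7° → -79.5°, shortest Δλ = 84.2° (east) — does not cross 180°.
Leg 5: -79.5° → -140.8°, shortest Δλ = -61.3° (west) — does not cross 180°.
Total crossings: 2.

2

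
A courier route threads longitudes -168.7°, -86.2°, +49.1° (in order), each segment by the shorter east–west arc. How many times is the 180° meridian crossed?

Leg 1: -168.7° → -86.2°, shortest Δλ = 82.5° (east) — does not cross 180°.
Leg 2: -86.2° → +49.1°, shortest Δλ = 135.3° (east) — does not cross 180°.
Total crossings: 0.

0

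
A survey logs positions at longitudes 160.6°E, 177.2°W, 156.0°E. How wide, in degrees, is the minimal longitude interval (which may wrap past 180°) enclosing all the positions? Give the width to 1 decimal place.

Sort the longitudes: -177.2°, +156.0°, +160.6°.
Eastward gaps between consecutive values (wrapping around): 333.2°, 4.6°, 22.2°.
Largest gap = 333.2° ⇒ minimal covering band is its complement: 360° − 333.2° = 26.8°.
Band runs from +156.0° eastward to -177.2°, crossing the antimeridian.

26.8°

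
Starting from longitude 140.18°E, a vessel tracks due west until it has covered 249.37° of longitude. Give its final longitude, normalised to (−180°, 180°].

Start at +140.18°; shift −249.37° → -109.19°.
-109.19° already lies in (−180°, 180°].

109.19°W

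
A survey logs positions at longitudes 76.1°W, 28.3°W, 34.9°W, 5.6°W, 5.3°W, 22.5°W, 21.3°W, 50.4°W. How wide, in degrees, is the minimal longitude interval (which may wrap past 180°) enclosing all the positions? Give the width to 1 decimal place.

Sort the longitudes: -76.1°, -50.4°, -34.9°, -28.3°, -22.5°, -21.3°, -5.6°, -5.3°.
Eastward gaps between consecutive values (wrapping around): 25.7°, 15.5°, 6.6°, 5.8°, 1.2°, 15.7°, 0.3°, 289.2°.
Largest gap = 289.2° ⇒ minimal covering band is its complement: 360° − 289.2° = 70.8°.
Band runs from -76.1° eastward to -5.3°.

70.8°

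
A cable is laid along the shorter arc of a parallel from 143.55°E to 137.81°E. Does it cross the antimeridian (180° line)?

Signed shortest Δλ = ((137.81 − 143.55 + 180) mod 360) − 180 = -5.74°.
Going west by 5.74° from +143.55° reaches +137.81° without touching 180°.

No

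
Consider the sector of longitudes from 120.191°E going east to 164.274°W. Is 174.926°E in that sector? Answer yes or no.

Band width going east from +120.191° to -164.274°: ((-164.274 − 120.191) mod 360) = 75.535°.
Offset of +174.926° east of the west edge: ((174.926 − 120.191) mod 360) = 54.735°.
54.735° ≤ 75.535° ⇒ inside.

Yes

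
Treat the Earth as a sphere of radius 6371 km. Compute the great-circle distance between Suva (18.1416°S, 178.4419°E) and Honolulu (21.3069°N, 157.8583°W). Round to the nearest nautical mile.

2748 nmi

Δλ = -157.8583 − 178.4419 = -336.3002°; wrapped into (−180°, 180°]: 23.6998°.
Δφ = 21.3069 − -18.1416 = 39.4485°.
a = sin²(Δφ/2) + cos φ₁ · cos φ₂ · sin²(Δλ/2) = 0.151235.
c = 2·atan2(√a, √(1−a)) = 0.79885 rad → d = 6371·c ≈ 5089.48 km ≈ 2748.10 nmi.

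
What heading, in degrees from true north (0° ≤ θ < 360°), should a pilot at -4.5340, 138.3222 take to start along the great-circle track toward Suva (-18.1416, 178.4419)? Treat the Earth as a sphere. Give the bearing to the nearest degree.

Δλ = 178.4419 − 138.3222 = 40.1197°.
θ = atan2( sin Δλ · cos φ₂ , cos φ₁ · sin φ₂ − sin φ₁ · cos φ₂ · cos Δλ )
  = atan2(0.61235, -0.25295) = 112.444° → normalised to [0°, 360°): 112.444°.

112°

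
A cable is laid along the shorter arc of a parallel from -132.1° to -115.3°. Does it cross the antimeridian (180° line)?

No

Signed shortest Δλ = ((-115.3 − -132.1 + 180) mod 360) − 180 = 16.8°.
Going east by 16.8° from -132.1° reaches -115.3° without touching 180°.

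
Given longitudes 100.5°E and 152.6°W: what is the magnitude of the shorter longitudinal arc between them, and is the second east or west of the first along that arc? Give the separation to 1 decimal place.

106.9° east

Raw difference: -152.6 − 100.5 = -253.1°.
Normalise into (−180°, 180°]: -253.1° + 360° = 106.9°.
Positive ⇒ the second point lies to the east; separation 106.9°.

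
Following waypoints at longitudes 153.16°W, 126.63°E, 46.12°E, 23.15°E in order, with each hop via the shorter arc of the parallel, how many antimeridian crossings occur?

1

Leg 1: -153.16° → +126.63°, shortest Δλ = -80.21° (west) — crosses 180°.
Leg 2: +126.63° → +46.12°, shortest Δλ = -80.51° (west) — does not cross 180°.
Leg 3: +46.12° → +23.15°, shortest Δλ = -22.97° (west) — does not cross 180°.
Total crossings: 1.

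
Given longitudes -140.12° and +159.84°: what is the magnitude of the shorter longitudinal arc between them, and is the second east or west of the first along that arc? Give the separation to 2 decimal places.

60.04° west

Raw difference: 159.84 − -140.12 = 299.96°.
Normalise into (−180°, 180°]: 299.96° − 360° = -60.04°.
Negative ⇒ the second point lies to the west; separation 60.04°.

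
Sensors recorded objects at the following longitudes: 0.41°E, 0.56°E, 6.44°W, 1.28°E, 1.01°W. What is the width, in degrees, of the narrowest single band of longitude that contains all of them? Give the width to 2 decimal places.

7.72°

Sort the longitudes: -6.44°, -1.01°, +0.41°, +0.56°, +1.28°.
Eastward gaps between consecutive values (wrapping around): 5.43°, 1.42°, 0.15°, 0.72°, 352.28°.
Largest gap = 352.28° ⇒ minimal covering band is its complement: 360° − 352.28° = 7.72°.
Band runs from -6.44° eastward to +1.28°.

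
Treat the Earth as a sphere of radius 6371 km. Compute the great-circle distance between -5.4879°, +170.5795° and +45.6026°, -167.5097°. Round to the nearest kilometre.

6083 km

Δλ = -167.5097 − 170.5795 = -338.0892°; wrapped into (−180°, 180°]: 21.9108°.
Δφ = 45.6026 − -5.4879 = 51.0905°.
a = sin²(Δφ/2) + cos φ₁ · cos φ₂ · sin²(Δλ/2) = 0.211107.
c = 2·atan2(√a, √(1−a)) = 0.95478 rad → d = 6371·c ≈ 6082.92 km.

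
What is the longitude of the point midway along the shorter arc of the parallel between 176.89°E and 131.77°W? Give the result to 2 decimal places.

Signed shortest Δλ from +176.89° to -131.77° is +51.34°.
Midpoint longitude = +176.89° + (+51.34°)/2 = +176.89° + 25.67° = +202.56°.
Normalise into (−180°, 180°]: -157.44°.
(The naïve average (+176.89 + -131.77)/2 = 22.56° is on the wrong side of the globe.)

157.44°W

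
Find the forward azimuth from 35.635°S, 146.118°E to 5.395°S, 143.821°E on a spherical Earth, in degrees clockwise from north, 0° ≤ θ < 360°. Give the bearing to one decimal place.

355.5°

Δλ = 143.821 − 146.118 = -2.297°.
θ = atan2( sin Δλ · cos φ₂ , cos φ₁ · sin φ₂ − sin φ₁ · cos φ₂ · cos Δλ )
  = atan2(-0.03990, 0.50316) = -4.534° → normalised to [0°, 360°): 355.466°.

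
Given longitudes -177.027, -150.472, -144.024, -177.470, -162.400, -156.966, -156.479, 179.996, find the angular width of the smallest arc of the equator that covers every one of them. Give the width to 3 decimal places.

35.980°

Sort the longitudes: -177.470°, -177.027°, -162.400°, -156.966°, -156.479°, -150.472°, -144.024°, +179.996°.
Eastward gaps between consecutive values (wrapping around): 0.443°, 14.627°, 5.434°, 0.487°, 6.007°, 6.448°, 324.020°, 2.534°.
Largest gap = 324.020° ⇒ minimal covering band is its complement: 360° − 324.020° = 35.980°.
Band runs from +179.996° eastward to -144.024°, crossing the antimeridian.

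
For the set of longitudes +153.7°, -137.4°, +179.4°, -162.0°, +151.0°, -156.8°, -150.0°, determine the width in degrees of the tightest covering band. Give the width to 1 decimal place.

71.6°

Sort the longitudes: -162.0°, -156.8°, -150.0°, -137.4°, +151.0°, +153.7°, +179.4°.
Eastward gaps between consecutive values (wrapping around): 5.2°, 6.8°, 12.6°, 288.4°, 2.7°, 25.7°, 18.6°.
Largest gap = 288.4° ⇒ minimal covering band is its complement: 360° − 288.4° = 71.6°.
Band runs from +151.0° eastward to -137.4°, crossing the antimeridian.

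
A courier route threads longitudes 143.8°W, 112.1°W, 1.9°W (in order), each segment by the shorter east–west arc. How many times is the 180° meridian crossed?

0

Leg 1: -143.8° → -112.1°, shortest Δλ = 31.7° (east) — does not cross 180°.
Leg 2: -112.1° → -1.9°, shortest Δλ = 110.2° (east) — does not cross 180°.
Total crossings: 0.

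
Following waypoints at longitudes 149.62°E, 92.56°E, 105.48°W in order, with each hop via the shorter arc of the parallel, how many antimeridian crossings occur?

Leg 1: +149.62° → +92.56°, shortest Δλ = -57.06° (west) — does not cross 180°.
Leg 2: +92.56° → -105.48°, shortest Δλ = 161.96° (east) — crosses 180°.
Total crossings: 1.

1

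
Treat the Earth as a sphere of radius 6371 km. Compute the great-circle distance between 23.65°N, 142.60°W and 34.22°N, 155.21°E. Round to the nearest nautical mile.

3280 nmi

Δλ = 155.21 − -142.60 = 297.81°; wrapped into (−180°, 180°]: -62.19°.
Δφ = 34.22 − 23.65 = 10.57°.
a = sin²(Δφ/2) + cos φ₁ · cos φ₂ · sin²(Δλ/2) = 0.210515.
c = 2·atan2(√a, √(1−a)) = 0.95333 rad → d = 6371·c ≈ 6073.67 km ≈ 3279.52 nmi.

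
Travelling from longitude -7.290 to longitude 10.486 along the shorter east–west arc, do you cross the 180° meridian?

No

Signed shortest Δλ = ((10.486 − -7.290 + 180) mod 360) − 180 = 17.776°.
Going east by 17.776° from -7.290° reaches +10.486° without touching 180°.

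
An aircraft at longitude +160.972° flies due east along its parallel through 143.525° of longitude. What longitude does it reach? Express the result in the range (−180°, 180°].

Start at +160.972°; shift +143.525° → +304.497°.
+304.497° lies outside (−180°, 180°]; subtract 360° → -55.503°.

-55.503°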